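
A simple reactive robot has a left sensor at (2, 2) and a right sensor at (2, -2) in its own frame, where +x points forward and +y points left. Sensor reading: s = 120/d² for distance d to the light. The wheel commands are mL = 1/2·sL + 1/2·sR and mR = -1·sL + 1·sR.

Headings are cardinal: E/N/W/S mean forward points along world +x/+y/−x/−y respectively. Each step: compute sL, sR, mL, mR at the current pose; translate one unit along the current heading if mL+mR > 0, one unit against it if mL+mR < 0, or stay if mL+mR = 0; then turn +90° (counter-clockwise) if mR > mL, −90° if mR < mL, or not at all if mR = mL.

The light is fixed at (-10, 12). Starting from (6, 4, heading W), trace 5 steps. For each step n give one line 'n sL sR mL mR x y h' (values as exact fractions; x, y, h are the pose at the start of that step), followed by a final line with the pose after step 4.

0 15/37 15/29 495/1073 120/1073 6 4 W
1 24/41 24/65 1272/2665 -576/2665 5 4 N
2 60/157 12/37 2052/5809 -336/5809 5 5 E
3 8/27 120/277 2728/7479 1024/7479 6 5 S
4 15/37 15/29 495/1073 120/1073 6 4 W
final 5 4 N

n=0: pose=(6,4,W); sL=15/37, sR=15/29; mL=495/1073, mR=120/1073; mL+mR=615/1073 → advance +1; mR−mL=-375/1073 → turn -1·90°
n=1: pose=(5,4,N); sL=24/41, sR=24/65; mL=1272/2665, mR=-576/2665; mL+mR=696/2665 → advance +1; mR−mL=-1848/2665 → turn -1·90°
n=2: pose=(5,5,E); sL=60/157, sR=12/37; mL=2052/5809, mR=-336/5809; mL+mR=1716/5809 → advance +1; mR−mL=-2388/5809 → turn -1·90°
n=3: pose=(6,5,S); sL=8/27, sR=120/277; mL=2728/7479, mR=1024/7479; mL+mR=3752/7479 → advance +1; mR−mL=-568/2493 → turn -1·90°
n=4: pose=(6,4,W); sL=15/37, sR=15/29; mL=495/1073, mR=120/1073; mL+mR=615/1073 → advance +1; mR−mL=-375/1073 → turn -1·90°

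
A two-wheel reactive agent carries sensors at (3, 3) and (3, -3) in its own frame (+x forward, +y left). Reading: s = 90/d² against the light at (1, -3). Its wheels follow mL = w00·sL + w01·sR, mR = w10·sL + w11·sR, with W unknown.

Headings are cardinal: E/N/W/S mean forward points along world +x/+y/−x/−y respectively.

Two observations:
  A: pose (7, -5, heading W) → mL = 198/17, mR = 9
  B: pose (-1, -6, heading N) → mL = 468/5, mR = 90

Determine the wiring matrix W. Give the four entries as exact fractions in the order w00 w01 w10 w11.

1 1 0 1

obs A: pose=(7,-5,W) → sL=45/17, sR=9, mL=198/17, mR=9
obs B: pose=(-1,-6,N) → sL=18/5, sR=90, mL=468/5, mR=90
sensor matrix S = [[45/17, 9], [18/5, 90]]; det S = 17496/85
solve [mL_A; mL_B] = S·[w00; w01] and [mR_A; mR_B] = S·[w10; w11]:
  w00 = 1, w01 = 1, w10 = 0, w11 = 1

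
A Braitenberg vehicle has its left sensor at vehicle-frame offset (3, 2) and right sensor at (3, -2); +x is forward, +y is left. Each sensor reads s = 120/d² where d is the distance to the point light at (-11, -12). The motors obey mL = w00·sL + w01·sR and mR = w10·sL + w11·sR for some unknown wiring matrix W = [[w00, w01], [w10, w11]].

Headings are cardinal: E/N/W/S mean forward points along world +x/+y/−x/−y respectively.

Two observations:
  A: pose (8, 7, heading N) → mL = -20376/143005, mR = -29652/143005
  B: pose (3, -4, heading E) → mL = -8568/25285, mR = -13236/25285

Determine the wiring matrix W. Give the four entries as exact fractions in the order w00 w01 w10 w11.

obs A: pose=(8,7,N) → sL=120/773, sR=24/185, mL=-20376/143005, mR=-29652/143005
obs B: pose=(3,-4,E) → sL=120/389, sR=24/65, mL=-8568/25285, mR=-13236/25285
sensor matrix S = [[120/773, 24/185], [120/389, 24/65]]; det S = 2502144/144635257
solve [mL_A; mL_B] = S·[w00; w01] and [mR_A; mR_B] = S·[w10; w11]:
  w00 = -1/2, w01 = -1/2, w10 = -1/2, w11 = -1

-1/2 -1/2 -1/2 -1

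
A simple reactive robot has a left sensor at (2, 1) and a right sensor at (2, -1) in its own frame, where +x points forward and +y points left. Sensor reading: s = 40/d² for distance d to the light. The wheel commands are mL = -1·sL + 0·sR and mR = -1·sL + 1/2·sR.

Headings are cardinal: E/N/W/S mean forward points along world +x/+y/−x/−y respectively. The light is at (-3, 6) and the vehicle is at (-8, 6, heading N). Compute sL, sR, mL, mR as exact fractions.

1 2 -1 0

left sensor world pos  = (-9, 8); dL² = 40
right sensor world pos = (-7, 8); dR² = 20
sL = 40/40 = 1
sR = 40/20 = 2
mL = -1·sL + 0·sR = -1
mR = -1·sL + 1/2·sR = 0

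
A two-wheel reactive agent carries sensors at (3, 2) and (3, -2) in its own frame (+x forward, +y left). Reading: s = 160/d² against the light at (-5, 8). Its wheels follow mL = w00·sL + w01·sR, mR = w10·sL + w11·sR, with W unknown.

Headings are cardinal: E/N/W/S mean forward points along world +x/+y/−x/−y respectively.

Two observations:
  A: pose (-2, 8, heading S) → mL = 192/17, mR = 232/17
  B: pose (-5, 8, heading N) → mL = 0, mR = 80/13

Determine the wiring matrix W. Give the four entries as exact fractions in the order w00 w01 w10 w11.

-1 1 -1/2 1

obs A: pose=(-2,8,S) → sL=80/17, sR=16, mL=192/17, mR=232/17
obs B: pose=(-5,8,N) → sL=160/13, sR=160/13, mL=0, mR=80/13
sensor matrix S = [[80/17, 16], [160/13, 160/13]]; det S = -30720/221
solve [mL_A; mL_B] = S·[w00; w01] and [mR_A; mR_B] = S·[w10; w11]:
  w00 = -1, w01 = 1, w10 = -1/2, w11 = 1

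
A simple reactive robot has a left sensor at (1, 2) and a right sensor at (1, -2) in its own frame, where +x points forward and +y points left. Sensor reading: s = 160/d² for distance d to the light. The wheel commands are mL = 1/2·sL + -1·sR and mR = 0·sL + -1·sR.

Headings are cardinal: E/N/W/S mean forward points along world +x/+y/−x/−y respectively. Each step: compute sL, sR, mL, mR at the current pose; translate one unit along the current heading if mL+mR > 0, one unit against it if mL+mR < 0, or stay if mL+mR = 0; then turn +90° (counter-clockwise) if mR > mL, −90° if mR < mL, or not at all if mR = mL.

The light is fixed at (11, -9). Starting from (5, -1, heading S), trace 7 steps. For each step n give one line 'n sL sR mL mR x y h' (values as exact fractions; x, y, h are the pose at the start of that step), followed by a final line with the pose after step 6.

n=0: pose=(5,-1,S); sL=32/13, sR=160/113; mL=-272/1469, mR=-160/113; mL+mR=-2352/1469 → advance -1; mR−mL=-16/13 → turn -1·90°
n=1: pose=(5,0,W); sL=80/49, sR=16/17; mL=-104/833, mR=-16/17; mL+mR=-888/833 → advance -1; mR−mL=-40/49 → turn -1·90°
n=2: pose=(6,0,N); sL=160/149, sR=160/109; mL=-15120/16241, mR=-160/109; mL+mR=-38960/16241 → advance -1; mR−mL=-80/149 → turn -1·90°
n=3: pose=(6,-1,E); sL=40/29, sR=40/13; mL=-900/377, mR=-40/13; mL+mR=-2060/377 → advance -1; mR−mL=-20/29 → turn -1·90°
n=4: pose=(5,-1,S); sL=32/13, sR=160/113; mL=-272/1469, mR=-160/113; mL+mR=-2352/1469 → advance -1; mR−mL=-16/13 → turn -1·90°
n=5: pose=(5,0,W); sL=80/49, sR=16/17; mL=-104/833, mR=-16/17; mL+mR=-888/833 → advance -1; mR−mL=-40/49 → turn -1·90°
n=6: pose=(6,0,N); sL=160/149, sR=160/109; mL=-15120/16241, mR=-160/109; mL+mR=-38960/16241 → advance -1; mR−mL=-80/149 → turn -1·90°

0 32/13 160/113 -272/1469 -160/113 5 -1 S
1 80/49 16/17 -104/833 -16/17 5 0 W
2 160/149 160/109 -15120/16241 -160/109 6 0 N
3 40/29 40/13 -900/377 -40/13 6 -1 E
4 32/13 160/113 -272/1469 -160/113 5 -1 S
5 80/49 16/17 -104/833 -16/17 5 0 W
6 160/149 160/109 -15120/16241 -160/109 6 0 N
final 6 -1 E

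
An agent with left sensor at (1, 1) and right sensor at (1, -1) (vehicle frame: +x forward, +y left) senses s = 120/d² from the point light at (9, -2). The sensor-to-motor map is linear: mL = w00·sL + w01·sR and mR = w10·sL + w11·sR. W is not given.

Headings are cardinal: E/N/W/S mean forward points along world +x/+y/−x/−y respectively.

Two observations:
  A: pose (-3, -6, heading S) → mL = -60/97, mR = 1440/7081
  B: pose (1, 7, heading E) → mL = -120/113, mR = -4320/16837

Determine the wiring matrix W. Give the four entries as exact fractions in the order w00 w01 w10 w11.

0 -1 1 -1

obs A: pose=(-3,-6,S) → sL=60/73, sR=60/97, mL=-60/97, mR=1440/7081
obs B: pose=(1,7,E) → sL=120/149, sR=120/113, mL=-120/113, mR=-4320/16837
sensor matrix S = [[60/73, 60/97], [120/149, 120/113]]; det S = 44668800/119222797
solve [mL_A; mL_B] = S·[w00; w01] and [mR_A; mR_B] = S·[w10; w11]:
  w00 = 0, w01 = -1, w10 = 1, w11 = -1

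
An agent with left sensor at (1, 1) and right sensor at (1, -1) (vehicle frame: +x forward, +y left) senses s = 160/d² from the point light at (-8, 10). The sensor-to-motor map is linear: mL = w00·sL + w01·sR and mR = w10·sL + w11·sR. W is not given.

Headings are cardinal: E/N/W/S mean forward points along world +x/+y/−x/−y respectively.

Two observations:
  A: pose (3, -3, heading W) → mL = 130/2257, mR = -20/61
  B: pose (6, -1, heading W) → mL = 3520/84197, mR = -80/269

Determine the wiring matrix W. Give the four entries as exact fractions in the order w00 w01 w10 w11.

obs A: pose=(3,-3,W) → sL=20/37, sR=40/61, mL=130/2257, mR=-20/61
obs B: pose=(6,-1,W) → sL=160/313, sR=160/269, mL=3520/84197, mR=-80/269
sensor matrix S = [[20/37, 40/61], [160/313, 160/269]]; det S = -2601600/190032629
solve [mL_A; mL_B] = S·[w00; w01] and [mR_A; mR_B] = S·[w10; w11]:
  w00 = -1/2, w01 = 1/2, w10 = 0, w11 = -1/2

-1/2 1/2 0 -1/2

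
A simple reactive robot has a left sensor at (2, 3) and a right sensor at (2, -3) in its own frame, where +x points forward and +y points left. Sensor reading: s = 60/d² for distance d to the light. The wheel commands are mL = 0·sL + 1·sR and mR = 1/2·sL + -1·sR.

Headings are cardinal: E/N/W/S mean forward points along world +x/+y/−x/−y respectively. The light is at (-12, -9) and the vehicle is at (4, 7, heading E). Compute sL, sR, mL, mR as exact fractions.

left sensor world pos  = (6, 10); dL² = 685
right sensor world pos = (6, 4); dR² = 493
sL = 60/685 = 12/137
sR = 60/493 = 60/493
mL = 0·sL + 1·sR = 60/493
mR = 1/2·sL + -1·sR = -5262/67541

12/137 60/493 60/493 -5262/67541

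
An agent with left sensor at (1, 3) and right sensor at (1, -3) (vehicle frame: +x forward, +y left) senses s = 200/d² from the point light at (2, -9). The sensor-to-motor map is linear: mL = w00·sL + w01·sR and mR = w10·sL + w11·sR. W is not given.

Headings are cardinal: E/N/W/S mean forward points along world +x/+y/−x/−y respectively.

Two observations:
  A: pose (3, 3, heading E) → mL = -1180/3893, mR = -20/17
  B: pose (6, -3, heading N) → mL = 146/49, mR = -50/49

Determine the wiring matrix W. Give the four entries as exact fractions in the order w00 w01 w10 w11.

1 -1/2 0 -1/2

obs A: pose=(3,3,E) → sL=200/229, sR=40/17, mL=-1180/3893, mR=-20/17
obs B: pose=(6,-3,N) → sL=4, sR=100/49, mL=146/49, mR=-50/49
sensor matrix S = [[200/229, 40/17], [4, 100/49]]; det S = -1455360/190757
solve [mL_A; mL_B] = S·[w00; w01] and [mR_A; mR_B] = S·[w10; w11]:
  w00 = 1, w01 = -1/2, w10 = 0, w11 = -1/2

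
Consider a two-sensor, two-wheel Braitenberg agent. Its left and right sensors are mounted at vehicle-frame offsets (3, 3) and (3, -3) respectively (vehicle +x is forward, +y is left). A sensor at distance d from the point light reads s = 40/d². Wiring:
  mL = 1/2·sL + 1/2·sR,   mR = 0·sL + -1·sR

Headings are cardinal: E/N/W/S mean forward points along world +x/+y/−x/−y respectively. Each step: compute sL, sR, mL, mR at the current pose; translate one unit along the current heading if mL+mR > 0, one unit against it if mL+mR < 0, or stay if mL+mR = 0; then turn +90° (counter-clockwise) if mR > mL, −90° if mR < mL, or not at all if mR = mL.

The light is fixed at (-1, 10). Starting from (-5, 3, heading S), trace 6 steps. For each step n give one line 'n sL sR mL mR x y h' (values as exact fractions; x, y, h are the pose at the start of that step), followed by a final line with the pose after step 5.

0 40/101 40/149 5000/15049 -40/149 -5 3 S
1 4/17 20/37 244/629 -20/37 -5 2 W
2 40/61 8/5 344/305 -8/5 -4 2 N
3 10/9 5/18 25/36 -5/18 -4 1 E
4 8/29 40/169 1256/4901 -40/169 -3 1 S
5 20/97 20/37 1340/3589 -20/37 -3 0 W
final -2 0 N

n=0: pose=(-5,3,S); sL=40/101, sR=40/149; mL=5000/15049, mR=-40/149; mL+mR=960/15049 → advance +1; mR−mL=-9040/15049 → turn -1·90°
n=1: pose=(-5,2,W); sL=4/17, sR=20/37; mL=244/629, mR=-20/37; mL+mR=-96/629 → advance -1; mR−mL=-584/629 → turn -1·90°
n=2: pose=(-4,2,N); sL=40/61, sR=8/5; mL=344/305, mR=-8/5; mL+mR=-144/305 → advance -1; mR−mL=-832/305 → turn -1·90°
n=3: pose=(-4,1,E); sL=10/9, sR=5/18; mL=25/36, mR=-5/18; mL+mR=5/12 → advance +1; mR−mL=-35/36 → turn -1·90°
n=4: pose=(-3,1,S); sL=8/29, sR=40/169; mL=1256/4901, mR=-40/169; mL+mR=96/4901 → advance +1; mR−mL=-2416/4901 → turn -1·90°
n=5: pose=(-3,0,W); sL=20/97, sR=20/37; mL=1340/3589, mR=-20/37; mL+mR=-600/3589 → advance -1; mR−mL=-3280/3589 → turn -1·90°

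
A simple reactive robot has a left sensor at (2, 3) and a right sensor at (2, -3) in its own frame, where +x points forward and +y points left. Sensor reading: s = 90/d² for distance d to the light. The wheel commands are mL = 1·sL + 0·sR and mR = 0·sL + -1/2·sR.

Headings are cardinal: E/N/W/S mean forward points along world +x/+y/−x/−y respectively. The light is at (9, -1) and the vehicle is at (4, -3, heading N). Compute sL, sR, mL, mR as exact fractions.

45/32 45/2 45/32 -45/4

left sensor world pos  = (1, -1); dL² = 64
right sensor world pos = (7, -1); dR² = 4
sL = 90/64 = 45/32
sR = 90/4 = 45/2
mL = 1·sL + 0·sR = 45/32
mR = 0·sL + -1/2·sR = -45/4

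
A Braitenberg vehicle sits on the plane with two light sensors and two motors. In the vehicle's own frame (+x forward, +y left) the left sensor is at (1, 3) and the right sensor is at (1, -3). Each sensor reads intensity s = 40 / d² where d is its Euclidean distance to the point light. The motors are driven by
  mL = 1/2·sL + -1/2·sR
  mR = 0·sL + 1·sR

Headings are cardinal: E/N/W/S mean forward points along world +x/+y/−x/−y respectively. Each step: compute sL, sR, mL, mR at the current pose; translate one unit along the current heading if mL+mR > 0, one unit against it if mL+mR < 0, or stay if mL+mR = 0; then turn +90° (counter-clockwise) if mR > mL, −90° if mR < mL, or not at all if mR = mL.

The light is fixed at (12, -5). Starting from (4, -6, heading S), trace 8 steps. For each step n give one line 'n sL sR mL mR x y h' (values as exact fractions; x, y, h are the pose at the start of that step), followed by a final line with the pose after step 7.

0 40/29 8/25 384/725 8/25 4 -6 S
1 20/53 20/41 -120/2173 20/41 4 -7 W
2 8/9 40/153 16/51 40/153 3 -7 S
3 5/17 2/5 -9/170 2/5 3 -8 W
4 8/13 8/37 96/481 8/37 2 -8 S
5 20/41 4/13 48/533 4/13 2 -9 E
6 40/153 8/9 -16/51 8/9 3 -9 N
7 5/17 2/5 -9/170 2/5 3 -8 W
final 2 -8 S

n=0: pose=(4,-6,S); sL=40/29, sR=8/25; mL=384/725, mR=8/25; mL+mR=616/725 → advance +1; mR−mL=-152/725 → turn -1·90°
n=1: pose=(4,-7,W); sL=20/53, sR=20/41; mL=-120/2173, mR=20/41; mL+mR=940/2173 → advance +1; mR−mL=1180/2173 → turn +1·90°
n=2: pose=(3,-7,S); sL=8/9, sR=40/153; mL=16/51, mR=40/153; mL+mR=88/153 → advance +1; mR−mL=-8/153 → turn -1·90°
n=3: pose=(3,-8,W); sL=5/17, sR=2/5; mL=-9/170, mR=2/5; mL+mR=59/170 → advance +1; mR−mL=77/170 → turn +1·90°
n=4: pose=(2,-8,S); sL=8/13, sR=8/37; mL=96/481, mR=8/37; mL+mR=200/481 → advance +1; mR−mL=8/481 → turn +1·90°
n=5: pose=(2,-9,E); sL=20/41, sR=4/13; mL=48/533, mR=4/13; mL+mR=212/533 → advance +1; mR−mL=116/533 → turn +1·90°
n=6: pose=(3,-9,N); sL=40/153, sR=8/9; mL=-16/51, mR=8/9; mL+mR=88/153 → advance +1; mR−mL=184/153 → turn +1·90°
n=7: pose=(3,-8,W); sL=5/17, sR=2/5; mL=-9/170, mR=2/5; mL+mR=59/170 → advance +1; mR−mL=77/170 → turn +1·90°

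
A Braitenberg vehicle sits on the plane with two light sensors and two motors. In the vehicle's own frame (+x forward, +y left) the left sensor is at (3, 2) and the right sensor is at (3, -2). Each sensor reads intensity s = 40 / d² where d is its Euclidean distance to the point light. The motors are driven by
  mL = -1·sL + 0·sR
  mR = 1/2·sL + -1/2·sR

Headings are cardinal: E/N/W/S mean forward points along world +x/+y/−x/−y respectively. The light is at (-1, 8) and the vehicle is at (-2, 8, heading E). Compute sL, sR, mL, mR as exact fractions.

5 5 -5 0

left sensor world pos  = (1, 10); dL² = 8
right sensor world pos = (1, 6); dR² = 8
sL = 40/8 = 5
sR = 40/8 = 5
mL = -1·sL + 0·sR = -5
mR = 1/2·sL + -1/2·sR = 0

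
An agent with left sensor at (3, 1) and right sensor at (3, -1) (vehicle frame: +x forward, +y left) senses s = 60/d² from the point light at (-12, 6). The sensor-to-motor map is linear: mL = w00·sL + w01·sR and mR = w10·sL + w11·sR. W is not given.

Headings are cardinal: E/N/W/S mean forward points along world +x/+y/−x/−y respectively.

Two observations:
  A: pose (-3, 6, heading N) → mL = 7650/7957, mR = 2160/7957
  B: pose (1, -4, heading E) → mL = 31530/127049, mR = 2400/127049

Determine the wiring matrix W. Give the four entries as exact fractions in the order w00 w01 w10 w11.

obs A: pose=(-3,6,N) → sL=60/73, sR=60/109, mL=7650/7957, mR=2160/7957
obs B: pose=(1,-4,E) → sL=60/337, sR=60/377, mL=31530/127049, mR=2400/127049
sensor matrix S = [[60/73, 60/109], [60/337, 60/377]]; det S = 33163200/1010928893
solve [mL_A; mL_B] = S·[w00; w01] and [mR_A; mR_B] = S·[w10; w11]:
  w00 = 1/2, w01 = 1, w10 = 1, w11 = -1

1/2 1 1 -1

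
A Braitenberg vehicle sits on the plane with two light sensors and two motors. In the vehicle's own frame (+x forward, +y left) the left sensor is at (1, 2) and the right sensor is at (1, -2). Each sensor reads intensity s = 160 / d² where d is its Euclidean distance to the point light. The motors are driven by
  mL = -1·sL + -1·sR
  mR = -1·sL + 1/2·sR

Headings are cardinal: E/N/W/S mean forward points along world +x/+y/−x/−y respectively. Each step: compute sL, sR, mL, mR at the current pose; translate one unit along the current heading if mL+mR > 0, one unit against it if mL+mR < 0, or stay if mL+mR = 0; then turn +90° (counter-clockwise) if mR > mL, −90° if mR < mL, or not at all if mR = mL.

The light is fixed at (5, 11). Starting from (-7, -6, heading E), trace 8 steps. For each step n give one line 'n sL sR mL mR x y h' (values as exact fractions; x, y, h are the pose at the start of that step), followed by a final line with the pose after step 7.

n=0: pose=(-7,-6,E); sL=80/173, sR=80/241; mL=-33120/41693, mR=-12360/41693; mL+mR=-45480/41693 → advance -1; mR−mL=120/241 → turn +1·90°
n=1: pose=(-8,-6,N); sL=160/481, sR=160/377; mL=-10560/13949, mR=-1680/13949; mL+mR=-12240/13949 → advance -1; mR−mL=240/377 → turn +1·90°
n=2: pose=(-8,-7,W); sL=40/149, sR=40/113; mL=-10480/16837, mR=-1540/16837; mL+mR=-12020/16837 → advance -1; mR−mL=60/113 → turn +1·90°
n=3: pose=(-7,-7,S); sL=160/461, sR=160/557; mL=-162880/256777, mR=-52240/256777; mL+mR=-215120/256777 → advance -1; mR−mL=240/557 → turn +1·90°
n=4: pose=(-7,-6,E); sL=80/173, sR=80/241; mL=-33120/41693, mR=-12360/41693; mL+mR=-45480/41693 → advance -1; mR−mL=120/241 → turn +1·90°
n=5: pose=(-8,-6,N); sL=160/481, sR=160/377; mL=-10560/13949, mR=-1680/13949; mL+mR=-12240/13949 → advance -1; mR−mL=240/377 → turn +1·90°
n=6: pose=(-8,-7,W); sL=40/149, sR=40/113; mL=-10480/16837, mR=-1540/16837; mL+mR=-12020/16837 → advance -1; mR−mL=60/113 → turn +1·90°
n=7: pose=(-7,-7,S); sL=160/461, sR=160/557; mL=-162880/256777, mR=-52240/256777; mL+mR=-215120/256777 → advance -1; mR−mL=240/557 → turn +1·90°

0 80/173 80/241 -33120/41693 -12360/41693 -7 -6 E
1 160/481 160/377 -10560/13949 -1680/13949 -8 -6 N
2 40/149 40/113 -10480/16837 -1540/16837 -8 -7 W
3 160/461 160/557 -162880/256777 -52240/256777 -7 -7 S
4 80/173 80/241 -33120/41693 -12360/41693 -7 -6 E
5 160/481 160/377 -10560/13949 -1680/13949 -8 -6 N
6 40/149 40/113 -10480/16837 -1540/16837 -8 -7 W
7 160/461 160/557 -162880/256777 -52240/256777 -7 -7 S
final -7 -6 E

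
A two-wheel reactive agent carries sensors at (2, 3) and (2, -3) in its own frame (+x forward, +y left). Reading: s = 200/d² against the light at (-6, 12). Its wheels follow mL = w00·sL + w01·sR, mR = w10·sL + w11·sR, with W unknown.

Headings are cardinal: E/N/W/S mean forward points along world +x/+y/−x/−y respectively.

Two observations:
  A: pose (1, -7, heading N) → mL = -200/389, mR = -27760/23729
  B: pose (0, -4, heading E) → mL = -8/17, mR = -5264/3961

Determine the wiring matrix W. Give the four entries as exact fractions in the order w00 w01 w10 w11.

obs A: pose=(1,-7,N) → sL=40/61, sR=200/389, mL=-200/389, mR=-27760/23729
obs B: pose=(0,-4,E) → sL=200/233, sR=8/17, mL=-8/17, mR=-5264/3961
sensor matrix S = [[40/61, 200/389], [200/233, 8/17]]; det S = -12476160/93990569
solve [mL_A; mL_B] = S·[w00; w01] and [mR_A; mR_B] = S·[w10; w11]:
  w00 = 0, w01 = -1, w10 = -1, w11 = -1

0 -1 -1 -1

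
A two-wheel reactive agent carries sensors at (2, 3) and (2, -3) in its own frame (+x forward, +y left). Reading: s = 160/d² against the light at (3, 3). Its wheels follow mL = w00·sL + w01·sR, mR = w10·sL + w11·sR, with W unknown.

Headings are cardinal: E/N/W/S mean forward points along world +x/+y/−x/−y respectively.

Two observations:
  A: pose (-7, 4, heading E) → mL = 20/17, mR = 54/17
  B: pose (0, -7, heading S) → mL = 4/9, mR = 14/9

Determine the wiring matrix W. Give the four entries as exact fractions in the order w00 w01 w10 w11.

obs A: pose=(-7,4,E) → sL=2, sR=40/17, mL=20/17, mR=54/17
obs B: pose=(0,-7,S) → sL=10/9, sR=8/9, mL=4/9, mR=14/9
sensor matrix S = [[2, 40/17], [10/9, 8/9]]; det S = -128/153
solve [mL_A; mL_B] = S·[w00; w01] and [mR_A; mR_B] = S·[w10; w11]:
  w00 = 0, w01 = 1/2, w10 = 1, w11 = 1/2

0 1/2 1 1/2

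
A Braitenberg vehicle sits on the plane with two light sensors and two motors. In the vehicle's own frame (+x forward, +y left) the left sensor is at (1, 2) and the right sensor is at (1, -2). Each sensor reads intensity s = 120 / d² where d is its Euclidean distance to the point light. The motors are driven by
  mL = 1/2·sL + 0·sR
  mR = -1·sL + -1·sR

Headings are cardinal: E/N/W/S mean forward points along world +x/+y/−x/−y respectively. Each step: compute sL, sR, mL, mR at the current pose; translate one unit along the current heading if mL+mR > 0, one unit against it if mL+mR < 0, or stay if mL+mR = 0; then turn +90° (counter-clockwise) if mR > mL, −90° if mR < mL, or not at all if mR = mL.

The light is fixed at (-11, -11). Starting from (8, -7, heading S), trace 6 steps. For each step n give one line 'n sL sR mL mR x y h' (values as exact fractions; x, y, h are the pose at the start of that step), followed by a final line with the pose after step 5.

n=0: pose=(8,-7,S); sL=4/15, sR=60/149; mL=2/15, mR=-1496/2235; mL+mR=-1198/2235 → advance -1; mR−mL=-598/745 → turn -1·90°
n=1: pose=(8,-6,W); sL=40/111, sR=120/373; mL=20/111, mR=-28240/41403; mL+mR=-20780/41403 → advance -1; mR−mL=-11900/13801 → turn -1·90°
n=2: pose=(9,-6,N); sL=1/3, sR=3/13; mL=1/6, mR=-22/39; mL+mR=-31/78 → advance -1; mR−mL=-19/26 → turn -1·90°
n=3: pose=(9,-7,E); sL=40/159, sR=24/89; mL=20/159, mR=-7376/14151; mL+mR=-5596/14151 → advance -1; mR−mL=-3052/4717 → turn -1·90°
n=4: pose=(8,-7,S); sL=4/15, sR=60/149; mL=2/15, mR=-1496/2235; mL+mR=-1198/2235 → advance -1; mR−mL=-598/745 → turn -1·90°
n=5: pose=(8,-6,W); sL=40/111, sR=120/373; mL=20/111, mR=-28240/41403; mL+mR=-20780/41403 → advance -1; mR−mL=-11900/13801 → turn -1·90°

0 4/15 60/149 2/15 -1496/2235 8 -7 S
1 40/111 120/373 20/111 -28240/41403 8 -6 W
2 1/3 3/13 1/6 -22/39 9 -6 N
3 40/159 24/89 20/159 -7376/14151 9 -7 E
4 4/15 60/149 2/15 -1496/2235 8 -7 S
5 40/111 120/373 20/111 -28240/41403 8 -6 W
final 9 -6 N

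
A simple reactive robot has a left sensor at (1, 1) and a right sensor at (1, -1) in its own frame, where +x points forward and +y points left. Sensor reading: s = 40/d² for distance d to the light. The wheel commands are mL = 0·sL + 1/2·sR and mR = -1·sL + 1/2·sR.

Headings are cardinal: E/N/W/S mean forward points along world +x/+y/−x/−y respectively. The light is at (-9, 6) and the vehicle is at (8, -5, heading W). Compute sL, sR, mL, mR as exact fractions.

1/10 10/89 5/89 -39/890

left sensor world pos  = (7, -6); dL² = 400
right sensor world pos = (7, -4); dR² = 356
sL = 40/400 = 1/10
sR = 40/356 = 10/89
mL = 0·sL + 1/2·sR = 5/89
mR = -1·sL + 1/2·sR = -39/890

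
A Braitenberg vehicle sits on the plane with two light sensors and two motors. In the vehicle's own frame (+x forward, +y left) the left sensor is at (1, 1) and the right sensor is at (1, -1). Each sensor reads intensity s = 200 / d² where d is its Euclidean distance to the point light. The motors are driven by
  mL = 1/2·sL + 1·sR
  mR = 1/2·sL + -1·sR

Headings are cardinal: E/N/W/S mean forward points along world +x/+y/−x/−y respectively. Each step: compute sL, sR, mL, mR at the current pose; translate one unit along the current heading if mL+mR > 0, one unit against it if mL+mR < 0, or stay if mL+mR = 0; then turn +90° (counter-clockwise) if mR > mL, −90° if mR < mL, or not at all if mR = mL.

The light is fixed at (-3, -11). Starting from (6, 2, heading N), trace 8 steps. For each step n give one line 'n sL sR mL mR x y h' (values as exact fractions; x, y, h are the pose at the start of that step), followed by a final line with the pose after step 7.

n=0: pose=(6,2,N); sL=10/13, sR=25/37; mL=510/481, mR=-140/481; mL+mR=10/13 → advance +1; mR−mL=-50/37 → turn -1·90°
n=1: pose=(6,3,E); sL=8/13, sR=200/269; mL=3676/3497, mR=-1524/3497; mL+mR=8/13 → advance +1; mR−mL=-400/269 → turn -1·90°
n=2: pose=(7,3,S); sL=20/29, sR=4/5; mL=166/145, mR=-66/145; mL+mR=20/29 → advance +1; mR−mL=-8/5 → turn -1·90°
n=3: pose=(7,2,W); sL=8/9, sR=200/277; mL=2908/2493, mR=-692/2493; mL+mR=8/9 → advance +1; mR−mL=-400/277 → turn -1·90°
n=4: pose=(6,2,N); sL=10/13, sR=25/37; mL=510/481, mR=-140/481; mL+mR=10/13 → advance +1; mR−mL=-50/37 → turn -1·90°
n=5: pose=(6,3,E); sL=8/13, sR=200/269; mL=3676/3497, mR=-1524/3497; mL+mR=8/13 → advance +1; mR−mL=-400/269 → turn -1·90°
n=6: pose=(7,3,S); sL=20/29, sR=4/5; mL=166/145, mR=-66/145; mL+mR=20/29 → advance +1; mR−mL=-8/5 → turn -1·90°
n=7: pose=(7,2,W); sL=8/9, sR=200/277; mL=2908/2493, mR=-692/2493; mL+mR=8/9 → advance +1; mR−mL=-400/277 → turn -1·90°

0 10/13 25/37 510/481 -140/481 6 2 N
1 8/13 200/269 3676/3497 -1524/3497 6 3 E
2 20/29 4/5 166/145 -66/145 7 3 S
3 8/9 200/277 2908/2493 -692/2493 7 2 W
4 10/13 25/37 510/481 -140/481 6 2 N
5 8/13 200/269 3676/3497 -1524/3497 6 3 E
6 20/29 4/5 166/145 -66/145 7 3 S
7 8/9 200/277 2908/2493 -692/2493 7 2 W
final 6 2 N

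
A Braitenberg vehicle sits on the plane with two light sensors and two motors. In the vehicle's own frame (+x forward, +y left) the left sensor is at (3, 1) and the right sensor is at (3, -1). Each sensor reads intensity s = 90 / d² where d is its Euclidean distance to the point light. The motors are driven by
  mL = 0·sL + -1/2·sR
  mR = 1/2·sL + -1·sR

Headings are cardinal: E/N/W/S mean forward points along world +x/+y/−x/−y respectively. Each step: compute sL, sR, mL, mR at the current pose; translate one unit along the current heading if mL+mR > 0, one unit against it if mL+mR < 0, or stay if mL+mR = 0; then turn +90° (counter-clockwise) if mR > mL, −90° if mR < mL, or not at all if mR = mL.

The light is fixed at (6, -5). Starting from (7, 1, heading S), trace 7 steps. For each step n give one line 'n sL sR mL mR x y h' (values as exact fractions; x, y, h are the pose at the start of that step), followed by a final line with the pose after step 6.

n=0: pose=(7,1,S); sL=90/13, sR=10; mL=-5, mR=-85/13; mL+mR=-150/13 → advance -1; mR−mL=-20/13 → turn -1·90°
n=1: pose=(7,2,W); sL=9/4, sR=45/34; mL=-45/68, mR=-27/136; mL+mR=-117/136 → advance -1; mR−mL=63/136 → turn +1·90°
n=2: pose=(8,2,S); sL=18/5, sR=90/17; mL=-45/17, mR=-297/85; mL+mR=-522/85 → advance -1; mR−mL=-72/85 → turn -1·90°
n=3: pose=(8,3,W); sL=9/5, sR=45/41; mL=-45/82, mR=-81/410; mL+mR=-153/205 → advance -1; mR−mL=72/205 → turn +1·90°
n=4: pose=(9,3,S); sL=90/41, sR=90/29; mL=-45/29, mR=-2385/1189; mL+mR=-4230/1189 → advance -1; mR−mL=-540/1189 → turn -1·90°
n=5: pose=(9,4,W); sL=45/32, sR=9/10; mL=-9/20, mR=-63/320; mL+mR=-207/320 → advance -1; mR−mL=81/320 → turn +1·90°
n=6: pose=(10,4,S); sL=90/61, sR=2; mL=-1, mR=-77/61; mL+mR=-138/61 → advance -1; mR−mL=-16/61 → turn -1·90°

0 90/13 10 -5 -85/13 7 1 S
1 9/4 45/34 -45/68 -27/136 7 2 W
2 18/5 90/17 -45/17 -297/85 8 2 S
3 9/5 45/41 -45/82 -81/410 8 3 W
4 90/41 90/29 -45/29 -2385/1189 9 3 S
5 45/32 9/10 -9/20 -63/320 9 4 W
6 90/61 2 -1 -77/61 10 4 S
final 10 5 W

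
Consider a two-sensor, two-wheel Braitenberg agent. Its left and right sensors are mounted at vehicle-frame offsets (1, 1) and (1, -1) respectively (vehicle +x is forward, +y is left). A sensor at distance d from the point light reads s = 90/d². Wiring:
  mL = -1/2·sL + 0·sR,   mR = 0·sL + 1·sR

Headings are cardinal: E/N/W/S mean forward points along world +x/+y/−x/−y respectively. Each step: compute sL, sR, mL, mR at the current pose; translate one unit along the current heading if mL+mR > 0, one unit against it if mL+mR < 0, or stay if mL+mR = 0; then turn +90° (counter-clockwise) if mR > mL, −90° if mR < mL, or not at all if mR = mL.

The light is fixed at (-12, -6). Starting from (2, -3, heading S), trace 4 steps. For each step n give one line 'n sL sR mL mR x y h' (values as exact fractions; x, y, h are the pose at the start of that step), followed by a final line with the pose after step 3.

n=0: pose=(2,-3,S); sL=90/229, sR=90/173; mL=-45/229, mR=90/173; mL+mR=12825/39617 → advance +1; mR−mL=28395/39617 → turn +1·90°
n=1: pose=(2,-4,E); sL=5/13, sR=45/113; mL=-5/26, mR=45/113; mL+mR=605/2938 → advance +1; mR−mL=1735/2938 → turn +1·90°
n=2: pose=(3,-4,N); sL=18/41, sR=18/53; mL=-9/41, mR=18/53; mL+mR=261/2173 → advance +1; mR−mL=1215/2173 → turn +1·90°
n=3: pose=(3,-3,W); sL=9/20, sR=45/106; mL=-9/40, mR=45/106; mL+mR=423/2120 → advance +1; mR−mL=1377/2120 → turn +1·90°

0 90/229 90/173 -45/229 90/173 2 -3 S
1 5/13 45/113 -5/26 45/113 2 -4 E
2 18/41 18/53 -9/41 18/53 3 -4 N
3 9/20 45/106 -9/40 45/106 3 -3 W
final 2 -3 S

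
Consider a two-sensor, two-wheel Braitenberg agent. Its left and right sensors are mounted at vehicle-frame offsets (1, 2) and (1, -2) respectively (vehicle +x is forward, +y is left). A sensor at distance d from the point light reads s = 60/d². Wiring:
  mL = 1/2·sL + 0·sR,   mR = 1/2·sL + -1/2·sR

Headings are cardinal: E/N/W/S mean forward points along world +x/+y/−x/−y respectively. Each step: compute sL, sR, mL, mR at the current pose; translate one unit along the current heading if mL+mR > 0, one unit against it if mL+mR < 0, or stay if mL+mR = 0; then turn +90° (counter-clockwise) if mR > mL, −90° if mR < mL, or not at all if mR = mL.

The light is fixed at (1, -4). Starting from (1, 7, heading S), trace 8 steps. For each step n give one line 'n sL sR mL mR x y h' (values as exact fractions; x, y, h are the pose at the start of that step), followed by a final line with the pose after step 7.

0 15/26 15/26 15/52 0 1 7 S
1 12/13 12/29 6/13 96/377 1 6 W
2 6/13 30/61 3/13 -12/793 0 6 N
3 60/169 20/27 30/169 -880/4563 0 7 E
4 3/5 15/29 3/10 6/145 -1 7 S
5 60/73 20/51 30/73 800/3723 -1 6 W
6 30/73 30/61 15/73 -180/4453 -2 6 N
7 60/173 12/17 30/173 -528/2941 -2 7 E
final -3 7 S

n=0: pose=(1,7,S); sL=15/26, sR=15/26; mL=15/52, mR=0; mL+mR=15/52 → advance +1; mR−mL=-15/52 → turn -1·90°
n=1: pose=(1,6,W); sL=12/13, sR=12/29; mL=6/13, mR=96/377; mL+mR=270/377 → advance +1; mR−mL=-6/29 → turn -1·90°
n=2: pose=(0,6,N); sL=6/13, sR=30/61; mL=3/13, mR=-12/793; mL+mR=171/793 → advance +1; mR−mL=-15/61 → turn -1·90°
n=3: pose=(0,7,E); sL=60/169, sR=20/27; mL=30/169, mR=-880/4563; mL+mR=-70/4563 → advance -1; mR−mL=-10/27 → turn -1·90°
n=4: pose=(-1,7,S); sL=3/5, sR=15/29; mL=3/10, mR=6/145; mL+mR=99/290 → advance +1; mR−mL=-15/58 → turn -1·90°
n=5: pose=(-1,6,W); sL=60/73, sR=20/51; mL=30/73, mR=800/3723; mL+mR=2330/3723 → advance +1; mR−mL=-10/51 → turn -1·90°
n=6: pose=(-2,6,N); sL=30/73, sR=30/61; mL=15/73, mR=-180/4453; mL+mR=735/4453 → advance +1; mR−mL=-15/61 → turn -1·90°
n=7: pose=(-2,7,E); sL=60/173, sR=12/17; mL=30/173, mR=-528/2941; mL+mR=-18/2941 → advance -1; mR−mL=-6/17 → turn -1·90°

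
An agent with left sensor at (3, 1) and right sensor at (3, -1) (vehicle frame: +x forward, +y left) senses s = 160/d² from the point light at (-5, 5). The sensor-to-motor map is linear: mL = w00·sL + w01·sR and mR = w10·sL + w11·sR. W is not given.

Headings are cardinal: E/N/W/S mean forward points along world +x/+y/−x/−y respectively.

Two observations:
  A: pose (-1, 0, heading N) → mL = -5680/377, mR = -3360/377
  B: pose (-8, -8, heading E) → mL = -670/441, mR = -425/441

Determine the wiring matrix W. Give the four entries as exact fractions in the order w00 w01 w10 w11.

-1 -1/2 -1/2 -1/2

obs A: pose=(-1,0,N) → sL=160/13, sR=160/29, mL=-5680/377, mR=-3360/377
obs B: pose=(-8,-8,E) → sL=10/9, sR=40/49, mL=-670/441, mR=-425/441
sensor matrix S = [[160/13, 160/29], [10/9, 40/49]]; det S = 651200/166257
solve [mL_A; mL_B] = S·[w00; w01] and [mR_A; mR_B] = S·[w10; w11]:
  w00 = -1, w01 = -1/2, w10 = -1/2, w11 = -1/2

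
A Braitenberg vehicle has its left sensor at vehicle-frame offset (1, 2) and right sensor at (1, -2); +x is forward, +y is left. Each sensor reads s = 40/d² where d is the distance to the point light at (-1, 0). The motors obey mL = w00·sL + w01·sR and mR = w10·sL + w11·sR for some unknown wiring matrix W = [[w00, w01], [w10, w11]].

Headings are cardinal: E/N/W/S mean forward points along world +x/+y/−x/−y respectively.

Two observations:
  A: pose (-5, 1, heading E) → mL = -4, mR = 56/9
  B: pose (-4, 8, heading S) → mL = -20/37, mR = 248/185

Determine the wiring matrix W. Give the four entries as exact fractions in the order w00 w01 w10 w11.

0 -1 1 1

obs A: pose=(-5,1,E) → sL=20/9, sR=4, mL=-4, mR=56/9
obs B: pose=(-4,8,S) → sL=4/5, sR=20/37, mL=-20/37, mR=248/185
sensor matrix S = [[20/9, 4], [4/5, 20/37]]; det S = -3328/1665
solve [mL_A; mL_B] = S·[w00; w01] and [mR_A; mR_B] = S·[w10; w11]:
  w00 = 0, w01 = -1, w10 = 1, w11 = 1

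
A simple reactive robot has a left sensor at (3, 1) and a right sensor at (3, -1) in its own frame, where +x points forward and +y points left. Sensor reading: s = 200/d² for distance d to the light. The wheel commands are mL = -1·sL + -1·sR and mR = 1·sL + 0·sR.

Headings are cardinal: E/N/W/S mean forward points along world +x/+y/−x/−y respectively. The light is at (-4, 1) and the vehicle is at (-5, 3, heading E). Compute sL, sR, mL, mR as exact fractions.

200/13 40 -720/13 200/13

left sensor world pos  = (-2, 4); dL² = 13
right sensor world pos = (-2, 2); dR² = 5
sL = 200/13 = 200/13
sR = 200/5 = 40
mL = -1·sL + -1·sR = -720/13
mR = 1·sL + 0·sR = 200/13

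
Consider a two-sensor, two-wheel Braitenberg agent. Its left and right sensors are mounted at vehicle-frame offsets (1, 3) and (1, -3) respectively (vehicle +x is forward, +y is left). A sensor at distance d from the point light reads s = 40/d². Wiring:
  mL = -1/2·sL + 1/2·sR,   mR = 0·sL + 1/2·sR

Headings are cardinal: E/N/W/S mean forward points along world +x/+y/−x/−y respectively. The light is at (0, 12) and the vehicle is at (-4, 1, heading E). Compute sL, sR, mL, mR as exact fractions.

40/73 8/41 -528/2993 4/41

left sensor world pos  = (-3, 4); dL² = 73
right sensor world pos = (-3, -2); dR² = 205
sL = 40/73 = 40/73
sR = 40/205 = 8/41
mL = -1/2·sL + 1/2·sR = -528/2993
mR = 0·sL + 1/2·sR = 4/41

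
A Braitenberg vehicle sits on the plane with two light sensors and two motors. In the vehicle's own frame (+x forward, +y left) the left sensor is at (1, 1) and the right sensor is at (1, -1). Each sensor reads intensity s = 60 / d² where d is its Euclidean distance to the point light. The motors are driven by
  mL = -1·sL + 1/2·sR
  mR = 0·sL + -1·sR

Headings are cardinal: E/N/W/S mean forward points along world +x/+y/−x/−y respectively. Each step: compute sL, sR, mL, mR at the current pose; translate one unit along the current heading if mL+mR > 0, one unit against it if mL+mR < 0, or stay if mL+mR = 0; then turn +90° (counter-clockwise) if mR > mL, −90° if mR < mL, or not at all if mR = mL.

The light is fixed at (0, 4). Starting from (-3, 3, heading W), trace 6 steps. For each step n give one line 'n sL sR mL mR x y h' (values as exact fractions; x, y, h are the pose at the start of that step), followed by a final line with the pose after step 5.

0 3 15/4 -9/8 -15/4 -3 3 W
1 20/3 60 70/3 -60 -2 3 N
2 30 6 -27 -6 -2 2 E
3 60/17 12 42/17 -12 -3 2 N
4 15/2 3 -6 -3 -3 1 E
5 60/29 60/13 90/377 -60/13 -4 1 N
final -4 0 E

n=0: pose=(-3,3,W); sL=3, sR=15/4; mL=-9/8, mR=-15/4; mL+mR=-39/8 → advance -1; mR−mL=-21/8 → turn -1·90°
n=1: pose=(-2,3,N); sL=20/3, sR=60; mL=70/3, mR=-60; mL+mR=-110/3 → advance -1; mR−mL=-250/3 → turn -1·90°
n=2: pose=(-2,2,E); sL=30, sR=6; mL=-27, mR=-6; mL+mR=-33 → advance -1; mR−mL=21 → turn +1·90°
n=3: pose=(-3,2,N); sL=60/17, sR=12; mL=42/17, mR=-12; mL+mR=-162/17 → advance -1; mR−mL=-246/17 → turn -1·90°
n=4: pose=(-3,1,E); sL=15/2, sR=3; mL=-6, mR=-3; mL+mR=-9 → advance -1; mR−mL=3 → turn +1·90°
n=5: pose=(-4,1,N); sL=60/29, sR=60/13; mL=90/377, mR=-60/13; mL+mR=-1650/377 → advance -1; mR−mL=-1830/377 → turn -1·90°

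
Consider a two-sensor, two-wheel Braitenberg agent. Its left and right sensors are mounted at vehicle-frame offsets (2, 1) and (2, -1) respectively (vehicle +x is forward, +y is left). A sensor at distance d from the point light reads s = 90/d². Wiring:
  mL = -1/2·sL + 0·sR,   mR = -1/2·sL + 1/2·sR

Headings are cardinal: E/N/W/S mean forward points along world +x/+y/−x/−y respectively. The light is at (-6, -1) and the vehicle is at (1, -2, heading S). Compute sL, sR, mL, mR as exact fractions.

left sensor world pos  = (2, -4); dL² = 73
right sensor world pos = (0, -4); dR² = 45
sL = 90/73 = 90/73
sR = 90/45 = 2
mL = -1/2·sL + 0·sR = -45/73
mR = -1/2·sL + 1/2·sR = 28/73

90/73 2 -45/73 28/73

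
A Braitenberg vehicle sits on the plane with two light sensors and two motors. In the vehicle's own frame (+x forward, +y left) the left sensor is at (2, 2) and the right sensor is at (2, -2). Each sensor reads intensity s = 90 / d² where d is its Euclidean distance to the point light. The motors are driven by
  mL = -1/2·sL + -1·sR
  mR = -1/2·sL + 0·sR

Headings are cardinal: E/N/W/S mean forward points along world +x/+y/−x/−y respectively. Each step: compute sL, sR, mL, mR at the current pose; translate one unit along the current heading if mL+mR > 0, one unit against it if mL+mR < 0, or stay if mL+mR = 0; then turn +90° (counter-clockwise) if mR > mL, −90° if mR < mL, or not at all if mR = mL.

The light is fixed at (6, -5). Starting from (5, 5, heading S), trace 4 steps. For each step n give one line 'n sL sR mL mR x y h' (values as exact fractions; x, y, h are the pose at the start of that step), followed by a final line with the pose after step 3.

n=0: pose=(5,5,S); sL=18/13, sR=90/73; mL=-1827/949, mR=-9/13; mL+mR=-2484/949 → advance -1; mR−mL=90/73 → turn +1·90°
n=1: pose=(5,6,E); sL=9/17, sR=45/41; mL=-1899/1394, mR=-9/34; mL+mR=-1134/697 → advance -1; mR−mL=45/41 → turn +1·90°
n=2: pose=(4,6,N); sL=18/37, sR=90/169; mL=-4851/6253, mR=-9/37; mL+mR=-6372/6253 → advance -1; mR−mL=90/169 → turn +1·90°
n=3: pose=(4,5,W); sL=9/8, sR=9/16; mL=-9/8, mR=-9/16; mL+mR=-27/16 → advance -1; mR−mL=9/16 → turn +1·90°

0 18/13 90/73 -1827/949 -9/13 5 5 S
1 9/17 45/41 -1899/1394 -9/34 5 6 E
2 18/37 90/169 -4851/6253 -9/37 4 6 N
3 9/8 9/16 -9/8 -9/16 4 5 W
final 5 5 S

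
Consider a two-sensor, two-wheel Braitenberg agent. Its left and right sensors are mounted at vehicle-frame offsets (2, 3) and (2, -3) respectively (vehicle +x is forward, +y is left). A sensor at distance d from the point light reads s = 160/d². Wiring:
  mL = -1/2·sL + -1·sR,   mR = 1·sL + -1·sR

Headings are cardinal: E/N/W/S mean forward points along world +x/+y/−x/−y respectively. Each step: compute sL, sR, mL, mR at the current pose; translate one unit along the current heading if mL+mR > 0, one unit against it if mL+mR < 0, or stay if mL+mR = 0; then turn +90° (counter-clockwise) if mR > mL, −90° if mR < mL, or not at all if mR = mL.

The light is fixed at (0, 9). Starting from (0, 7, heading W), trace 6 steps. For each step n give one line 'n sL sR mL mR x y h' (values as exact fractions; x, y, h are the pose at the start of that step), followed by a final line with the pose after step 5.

n=0: pose=(0,7,W); sL=160/29, sR=32; mL=-1008/29, mR=-768/29; mL+mR=-1776/29 → advance -1; mR−mL=240/29 → turn +1·90°
n=1: pose=(1,7,S); sL=5, sR=8; mL=-21/2, mR=-3; mL+mR=-27/2 → advance -1; mR−mL=15/2 → turn +1·90°
n=2: pose=(1,8,E); sL=160/13, sR=32/5; mL=-816/65, mR=384/65; mL+mR=-432/65 → advance -1; mR−mL=240/13 → turn +1·90°
n=3: pose=(0,8,N); sL=16, sR=16; mL=-24, mR=0; mL+mR=-24 → advance -1; mR−mL=24 → turn +1·90°
n=4: pose=(0,7,W); sL=160/29, sR=32; mL=-1008/29, mR=-768/29; mL+mR=-1776/29 → advance -1; mR−mL=240/29 → turn +1·90°
n=5: pose=(1,7,S); sL=5, sR=8; mL=-21/2, mR=-3; mL+mR=-27/2 → advance -1; mR−mL=15/2 → turn +1·90°

0 160/29 32 -1008/29 -768/29 0 7 W
1 5 8 -21/2 -3 1 7 S
2 160/13 32/5 -816/65 384/65 1 8 E
3 16 16 -24 0 0 8 N
4 160/29 32 -1008/29 -768/29 0 7 W
5 5 8 -21/2 -3 1 7 S
final 1 8 E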